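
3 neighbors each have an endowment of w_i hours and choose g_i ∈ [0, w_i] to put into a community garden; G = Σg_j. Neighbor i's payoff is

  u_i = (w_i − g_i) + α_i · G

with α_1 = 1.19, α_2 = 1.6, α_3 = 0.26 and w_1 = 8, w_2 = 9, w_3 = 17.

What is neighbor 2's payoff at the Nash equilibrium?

∂u_i/∂g_i = α_i − 1, so neighbor i contributes w_i if α_i > 1, else 0.
α_i > 1 for i ∈ {1, 2}; NE contributions (8, 9, 0), G = 17.
u_2 = (9 − 9) + 1.6·17 = 27.2.

27.2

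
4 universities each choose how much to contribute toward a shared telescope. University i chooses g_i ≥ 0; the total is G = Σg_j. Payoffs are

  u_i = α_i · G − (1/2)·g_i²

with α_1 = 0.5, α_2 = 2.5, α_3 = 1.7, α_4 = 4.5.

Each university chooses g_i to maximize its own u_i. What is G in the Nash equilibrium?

University i's FOC: ∂u_i/∂g_i = α_i − g_i = 0, so g_i* = α_i.
NE contributions = (0.5, 2.5, 1.7, 4.5); G = 9.2.

9.2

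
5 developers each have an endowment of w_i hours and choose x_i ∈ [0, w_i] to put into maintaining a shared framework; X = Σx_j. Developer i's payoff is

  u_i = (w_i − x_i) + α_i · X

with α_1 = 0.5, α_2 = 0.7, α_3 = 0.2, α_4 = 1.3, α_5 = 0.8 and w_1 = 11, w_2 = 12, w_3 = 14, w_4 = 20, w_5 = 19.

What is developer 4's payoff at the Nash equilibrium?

∂u_i/∂x_i = α_i − 1, so developer i contributes w_i if α_i > 1, else 0.
α_i > 1 for i ∈ {4}; NE contributions (0, 0, 0, 20, 0), X = 20.
u_4 = (20 − 20) + 1.3·20 = 26.

26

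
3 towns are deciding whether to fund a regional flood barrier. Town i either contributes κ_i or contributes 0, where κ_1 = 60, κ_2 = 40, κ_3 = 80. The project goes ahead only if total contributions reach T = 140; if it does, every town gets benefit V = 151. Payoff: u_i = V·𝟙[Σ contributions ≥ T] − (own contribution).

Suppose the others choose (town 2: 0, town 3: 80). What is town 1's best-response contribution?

60

Others' total = 80. Contributing 60 brings total to 140 ≥ 140: gain V − κ_1 = 91.
Best response: 60.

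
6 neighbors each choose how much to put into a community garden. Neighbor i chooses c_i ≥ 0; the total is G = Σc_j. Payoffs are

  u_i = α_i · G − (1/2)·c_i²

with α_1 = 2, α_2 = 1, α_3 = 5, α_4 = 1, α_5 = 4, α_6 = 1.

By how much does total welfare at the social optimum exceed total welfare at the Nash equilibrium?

Neighbor i's FOC: ∂u_i/∂c_i = α_i − c_i = 0, so c_i* = α_i.
NE contributions = (2, 1, 5, 1, 4, 1); G = 14.
W^NE = (Σα)·G − ½Σα_i² = 14² − ½·48 = 172.
Planner sets c_i = Σα_j = 14 for every i, so G^SO = 6·14 = 84.
W^SO = (Σα)·G^SO − ½·6·(Σα)² = (6/2)·14² = 588.
Deadweight loss = W^SO − W^NE = 416.

416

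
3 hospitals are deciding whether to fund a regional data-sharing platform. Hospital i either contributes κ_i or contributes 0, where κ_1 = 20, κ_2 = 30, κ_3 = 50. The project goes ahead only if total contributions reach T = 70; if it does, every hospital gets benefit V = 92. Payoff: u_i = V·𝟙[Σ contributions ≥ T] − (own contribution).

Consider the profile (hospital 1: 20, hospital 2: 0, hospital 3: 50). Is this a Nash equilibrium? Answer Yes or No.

Yes

Total = 70 ≥ 70: provided.
Hospital 1 (pledges 20, payoff 72): dropping to 0 → total 50, payoff 0. No gain.
Hospital 2 (pledges 0, payoff 92): pledging 30 → total 100, payoff 62. No gain.
Hospital 3 (pledges 50, payoff 42): dropping to 0 → total 20, payoff 0. No gain.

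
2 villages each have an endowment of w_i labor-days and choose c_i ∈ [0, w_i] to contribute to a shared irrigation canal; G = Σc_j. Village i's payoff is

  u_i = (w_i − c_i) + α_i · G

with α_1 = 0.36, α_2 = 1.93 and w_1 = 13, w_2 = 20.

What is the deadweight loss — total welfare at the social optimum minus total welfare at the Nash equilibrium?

∂u_i/∂c_i = α_i − 1, so village i contributes w_i if α_i > 1, else 0.
α_i > 1 for i ∈ {2}; NE contributions (0, 20), G = 20.
W^NE = Σw_i − G^NE + (Σα_i)·G^NE = 33 + 1.29·20 = 58.8.
Planner: ∂(Σu_j)/∂c_i = Σα_j − 1 = 1.29 > 0, so everyone contributes w_i; G^SO = 33, W^SO = 33 + 1.29·33 = 75.57.
Deadweight loss = 16.77.

16.77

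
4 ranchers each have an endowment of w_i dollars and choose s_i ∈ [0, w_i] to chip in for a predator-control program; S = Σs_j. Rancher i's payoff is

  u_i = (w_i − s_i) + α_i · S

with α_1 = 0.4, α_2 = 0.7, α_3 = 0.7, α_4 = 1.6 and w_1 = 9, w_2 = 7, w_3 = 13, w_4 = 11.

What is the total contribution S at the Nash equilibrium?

∂u_i/∂s_i = α_i − 1, so rancher i contributes w_i if α_i > 1, else 0.
α_i > 1 for i ∈ {4}; NE contributions (0, 0, 0, 11), S = 11.

11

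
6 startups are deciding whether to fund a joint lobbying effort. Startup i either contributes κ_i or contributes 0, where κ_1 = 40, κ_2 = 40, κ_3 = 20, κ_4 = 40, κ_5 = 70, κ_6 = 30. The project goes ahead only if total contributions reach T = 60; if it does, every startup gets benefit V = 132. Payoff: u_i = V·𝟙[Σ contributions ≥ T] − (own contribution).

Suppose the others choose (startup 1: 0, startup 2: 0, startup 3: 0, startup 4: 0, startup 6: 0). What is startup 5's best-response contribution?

Others' total = 0. Contributing 70 brings total to 70 ≥ 60: gain V − κ_5 = 62.
Best response: 70.

70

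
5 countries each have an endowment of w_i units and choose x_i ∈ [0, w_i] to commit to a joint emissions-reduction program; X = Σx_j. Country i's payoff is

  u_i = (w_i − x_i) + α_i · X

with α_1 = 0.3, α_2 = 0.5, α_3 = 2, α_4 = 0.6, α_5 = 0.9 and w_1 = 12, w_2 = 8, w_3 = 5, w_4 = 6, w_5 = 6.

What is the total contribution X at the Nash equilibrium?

5

∂u_i/∂x_i = α_i − 1, so country i contributes w_i if α_i > 1, else 0.
α_i > 1 for i ∈ {3}; NE contributions (0, 0, 5, 0, 0), X = 5.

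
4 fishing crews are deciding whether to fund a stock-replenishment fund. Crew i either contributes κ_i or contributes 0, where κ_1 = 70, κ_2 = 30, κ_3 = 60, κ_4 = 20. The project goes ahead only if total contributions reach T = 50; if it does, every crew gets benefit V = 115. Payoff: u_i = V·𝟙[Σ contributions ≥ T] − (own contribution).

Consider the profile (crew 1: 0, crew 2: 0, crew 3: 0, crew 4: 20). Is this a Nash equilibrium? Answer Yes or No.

Total = 20 < 50: not provided.
Crew 1 (pledges 0, payoff 0): pledging 70 → total 90, payoff 45. Profitable deviation.

No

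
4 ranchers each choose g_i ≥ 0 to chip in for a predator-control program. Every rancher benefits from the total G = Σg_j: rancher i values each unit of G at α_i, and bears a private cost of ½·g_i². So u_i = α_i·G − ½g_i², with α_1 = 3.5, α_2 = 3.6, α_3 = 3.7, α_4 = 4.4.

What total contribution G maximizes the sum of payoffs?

60.8

Planner FOC: ∂(Σu_j)/∂g_i = (Σα_j) − g_i = 0, so g_i^SO = Σα_j = 15.2 for every i; G^SO = 60.8.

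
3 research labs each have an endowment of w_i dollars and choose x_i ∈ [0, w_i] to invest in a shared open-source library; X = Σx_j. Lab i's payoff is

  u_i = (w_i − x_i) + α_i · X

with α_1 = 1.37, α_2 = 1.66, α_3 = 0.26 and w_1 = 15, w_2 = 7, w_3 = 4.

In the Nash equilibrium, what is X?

22

∂u_i/∂x_i = α_i − 1, so lab i contributes w_i if α_i > 1, else 0.
α_i > 1 for i ∈ {1, 2}; NE contributions (15, 7, 0), X = 22.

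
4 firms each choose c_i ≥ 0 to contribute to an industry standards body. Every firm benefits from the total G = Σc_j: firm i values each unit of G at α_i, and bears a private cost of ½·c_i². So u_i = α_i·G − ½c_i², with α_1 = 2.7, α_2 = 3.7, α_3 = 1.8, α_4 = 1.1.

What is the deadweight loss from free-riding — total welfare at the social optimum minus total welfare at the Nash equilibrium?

Firm i's FOC: ∂u_i/∂c_i = α_i − c_i = 0, so c_i* = α_i.
NE contributions = (2.7, 3.7, 1.8, 1.1); G = 9.3.
W^NE = (Σα)·G − ½Σα_i² = 9.3² − ½·25.43 = 73.775.
Planner sets c_i = Σα_j = 9.3 for every i, so G^SO = 4·9.3 = 37.2.
W^SO = (Σα)·G^SO − ½·4·(Σα)² = (4/2)·9.3² = 172.98.
Deadweight loss = W^SO − W^NE = 99.205.

99.205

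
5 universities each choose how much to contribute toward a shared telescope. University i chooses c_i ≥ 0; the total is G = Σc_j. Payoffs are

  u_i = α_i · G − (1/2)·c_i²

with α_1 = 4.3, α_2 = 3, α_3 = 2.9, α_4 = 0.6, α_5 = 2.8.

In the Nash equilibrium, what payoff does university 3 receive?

35.235

University i's FOC: ∂u_i/∂c_i = α_i − c_i = 0, so c_i* = α_i.
NE contributions = (4.3, 3, 2.9, 0.6, 2.8); G = 13.6.
u_3 = α_3·G − ½·(c_3)² = 2.9·13.6 − ½·2.9² = 35.235.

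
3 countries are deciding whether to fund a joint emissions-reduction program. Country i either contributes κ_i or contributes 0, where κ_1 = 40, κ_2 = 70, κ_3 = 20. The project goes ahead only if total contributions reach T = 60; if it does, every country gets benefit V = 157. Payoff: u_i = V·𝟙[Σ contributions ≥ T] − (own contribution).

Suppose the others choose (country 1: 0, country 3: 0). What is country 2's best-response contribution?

Others' total = 0. Contributing 70 brings total to 70 ≥ 60: gain V − κ_2 = 87.
Best response: 70.

70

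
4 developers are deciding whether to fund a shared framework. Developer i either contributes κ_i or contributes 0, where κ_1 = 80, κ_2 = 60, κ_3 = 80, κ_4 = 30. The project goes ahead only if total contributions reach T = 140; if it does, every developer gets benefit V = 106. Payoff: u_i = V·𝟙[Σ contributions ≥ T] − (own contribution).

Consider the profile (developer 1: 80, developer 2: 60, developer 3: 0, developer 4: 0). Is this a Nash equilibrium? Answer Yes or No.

Total = 140 ≥ 140: provided.
Developer 1 (pledges 80, payoff 26): dropping to 0 → total 60, payoff 0. No gain.
Developer 2 (pledges 60, payoff 46): dropping to 0 → total 80, payoff 0. No gain.
Developer 3 (pledges 0, payoff 106): pledging 80 → total 220, payoff 26. No gain.
Developer 4 (pledges 0, payoff 106): pledging 30 → total 170, payoff 76. No gain.

Yes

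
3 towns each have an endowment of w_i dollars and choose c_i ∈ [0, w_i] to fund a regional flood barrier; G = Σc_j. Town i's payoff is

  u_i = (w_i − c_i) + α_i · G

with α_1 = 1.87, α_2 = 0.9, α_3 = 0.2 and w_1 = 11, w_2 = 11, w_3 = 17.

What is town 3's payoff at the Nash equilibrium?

∂u_i/∂c_i = α_i − 1, so town i contributes w_i if α_i > 1, else 0.
α_i > 1 for i ∈ {1}; NE contributions (11, 0, 0), G = 11.
u_3 = (17 − 0) + 0.2·11 = 19.2.

19.2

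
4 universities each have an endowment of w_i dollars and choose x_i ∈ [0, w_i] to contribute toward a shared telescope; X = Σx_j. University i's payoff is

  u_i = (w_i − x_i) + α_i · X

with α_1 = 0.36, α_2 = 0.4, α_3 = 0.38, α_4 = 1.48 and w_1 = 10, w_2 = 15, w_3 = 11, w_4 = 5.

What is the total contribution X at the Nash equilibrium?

∂u_i/∂x_i = α_i − 1, so university i contributes w_i if α_i > 1, else 0.
α_i > 1 for i ∈ {4}; NE contributions (0, 0, 0, 5), X = 5.

5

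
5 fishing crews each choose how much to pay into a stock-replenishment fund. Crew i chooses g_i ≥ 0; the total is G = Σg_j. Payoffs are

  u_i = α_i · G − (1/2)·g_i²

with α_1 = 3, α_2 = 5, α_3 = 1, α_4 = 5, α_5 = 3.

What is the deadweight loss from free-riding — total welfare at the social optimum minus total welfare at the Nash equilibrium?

468

Crew i's FOC: ∂u_i/∂g_i = α_i − g_i = 0, so g_i* = α_i.
NE contributions = (3, 5, 1, 5, 3); G = 17.
W^NE = (Σα)·G − ½Σα_i² = 17² − ½·69 = 254.5.
Planner sets g_i = Σα_j = 17 for every i, so G^SO = 5·17 = 85.
W^SO = (Σα)·G^SO − ½·5·(Σα)² = (5/2)·17² = 722.5.
Deadweight loss = W^SO − W^NE = 468.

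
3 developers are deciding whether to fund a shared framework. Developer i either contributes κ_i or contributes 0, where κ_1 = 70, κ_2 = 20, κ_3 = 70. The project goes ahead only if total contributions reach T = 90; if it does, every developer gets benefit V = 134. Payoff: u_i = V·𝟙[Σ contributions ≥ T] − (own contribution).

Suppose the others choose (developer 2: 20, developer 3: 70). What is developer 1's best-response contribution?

0

Others' total = 90 ≥ 90; contributing adds cost 70 for no extra benefit.
Best response: 0.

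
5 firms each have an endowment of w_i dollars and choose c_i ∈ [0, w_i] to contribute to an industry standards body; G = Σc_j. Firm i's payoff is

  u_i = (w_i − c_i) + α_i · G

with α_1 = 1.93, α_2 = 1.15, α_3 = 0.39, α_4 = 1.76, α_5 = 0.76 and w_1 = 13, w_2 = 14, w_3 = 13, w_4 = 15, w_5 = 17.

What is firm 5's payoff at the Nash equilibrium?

∂u_i/∂c_i = α_i − 1, so firm i contributes w_i if α_i > 1, else 0.
α_i > 1 for i ∈ {1, 2, 4}; NE contributions (13, 14, 0, 15, 0), G = 42.
u_5 = (17 − 0) + 0.76·42 = 48.92.

48.92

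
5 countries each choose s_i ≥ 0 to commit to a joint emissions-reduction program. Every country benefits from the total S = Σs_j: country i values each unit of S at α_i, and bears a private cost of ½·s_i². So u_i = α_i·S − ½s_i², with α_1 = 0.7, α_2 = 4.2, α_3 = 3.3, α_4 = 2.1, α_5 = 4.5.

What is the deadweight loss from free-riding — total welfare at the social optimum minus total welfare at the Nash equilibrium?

Country i's FOC: ∂u_i/∂s_i = α_i − s_i = 0, so s_i* = α_i.
NE contributions = (0.7, 4.2, 3.3, 2.1, 4.5); S = 14.8.
W^NE = (Σα)·S − ½Σα_i² = 14.8² − ½·53.68 = 192.2.
Planner sets s_i = Σα_j = 14.8 for every i, so S^SO = 5·14.8 = 74.
W^SO = (Σα)·S^SO − ½·5·(Σα)² = (5/2)·14.8² = 547.6.
Deadweight loss = W^SO − W^NE = 355.4.

355.4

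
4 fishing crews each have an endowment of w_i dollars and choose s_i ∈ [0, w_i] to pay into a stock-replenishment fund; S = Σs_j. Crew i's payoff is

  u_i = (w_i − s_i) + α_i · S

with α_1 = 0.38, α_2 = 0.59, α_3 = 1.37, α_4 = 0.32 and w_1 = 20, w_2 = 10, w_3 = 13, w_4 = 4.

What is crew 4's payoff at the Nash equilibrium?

∂u_i/∂s_i = α_i − 1, so crew i contributes w_i if α_i > 1, else 0.
α_i > 1 for i ∈ {3}; NE contributions (0, 0, 13, 0), S = 13.
u_4 = (4 − 0) + 0.32·13 = 8.16.

8.16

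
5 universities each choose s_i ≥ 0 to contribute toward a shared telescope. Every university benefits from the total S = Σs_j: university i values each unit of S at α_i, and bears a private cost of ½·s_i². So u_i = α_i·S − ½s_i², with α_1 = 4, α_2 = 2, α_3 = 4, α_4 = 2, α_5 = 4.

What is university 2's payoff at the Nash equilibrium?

30

University i's FOC: ∂u_i/∂s_i = α_i − s_i = 0, so s_i* = α_i.
NE contributions = (4, 2, 4, 2, 4); S = 16.
u_2 = α_2·S − ½·(s_2)² = 2·16 − ½·2² = 30.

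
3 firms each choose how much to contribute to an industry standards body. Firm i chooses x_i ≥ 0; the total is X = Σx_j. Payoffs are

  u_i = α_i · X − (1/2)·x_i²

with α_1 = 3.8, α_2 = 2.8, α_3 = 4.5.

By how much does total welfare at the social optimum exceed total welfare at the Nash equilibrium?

Firm i's FOC: ∂u_i/∂x_i = α_i − x_i = 0, so x_i* = α_i.
NE contributions = (3.8, 2.8, 4.5); X = 11.1.
W^NE = (Σα)·X − ½Σα_i² = 11.1² − ½·42.53 = 101.945.
Planner sets x_i = Σα_j = 11.1 for every i, so X^SO = 3·11.1 = 33.3.
W^SO = (Σα)·X^SO − ½·3·(Σα)² = (3/2)·11.1² = 184.815.
Deadweight loss = W^SO − W^NE = 82.87.

82.87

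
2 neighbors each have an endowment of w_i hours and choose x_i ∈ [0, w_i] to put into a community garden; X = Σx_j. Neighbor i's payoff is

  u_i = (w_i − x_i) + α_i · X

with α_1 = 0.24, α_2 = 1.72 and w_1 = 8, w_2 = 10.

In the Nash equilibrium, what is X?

10

∂u_i/∂x_i = α_i − 1, so neighbor i contributes w_i if α_i > 1, else 0.
α_i > 1 for i ∈ {2}; NE contributions (0, 10), X = 10.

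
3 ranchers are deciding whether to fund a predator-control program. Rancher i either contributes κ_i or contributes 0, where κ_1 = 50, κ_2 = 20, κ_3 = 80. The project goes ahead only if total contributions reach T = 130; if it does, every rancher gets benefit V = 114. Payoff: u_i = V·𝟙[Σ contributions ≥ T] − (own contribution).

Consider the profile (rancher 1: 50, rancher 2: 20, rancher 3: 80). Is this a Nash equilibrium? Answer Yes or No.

No

Total = 150 ≥ 130: provided.
Rancher 1 (pledges 50, payoff 64): dropping to 0 → total 100, payoff 0. No gain.
Rancher 2 (pledges 20, payoff 94): dropping to 0 → total 130, payoff 114. Profitable deviation.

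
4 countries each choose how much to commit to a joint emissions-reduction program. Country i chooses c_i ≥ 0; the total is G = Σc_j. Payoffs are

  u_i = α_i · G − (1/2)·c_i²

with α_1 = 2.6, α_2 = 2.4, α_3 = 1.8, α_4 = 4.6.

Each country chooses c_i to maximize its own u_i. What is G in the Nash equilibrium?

11.4

Country i's FOC: ∂u_i/∂c_i = α_i − c_i = 0, so c_i* = α_i.
NE contributions = (2.6, 2.4, 1.8, 4.6); G = 11.4.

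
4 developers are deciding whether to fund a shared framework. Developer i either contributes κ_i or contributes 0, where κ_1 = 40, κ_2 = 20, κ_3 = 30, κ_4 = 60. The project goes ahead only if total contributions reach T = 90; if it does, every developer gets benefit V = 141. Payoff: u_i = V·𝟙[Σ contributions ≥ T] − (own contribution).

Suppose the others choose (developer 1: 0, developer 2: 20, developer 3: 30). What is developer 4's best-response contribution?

Others' total = 50. Contributing 60 brings total to 110 ≥ 90: gain V − κ_4 = 81.
Best response: 60.

60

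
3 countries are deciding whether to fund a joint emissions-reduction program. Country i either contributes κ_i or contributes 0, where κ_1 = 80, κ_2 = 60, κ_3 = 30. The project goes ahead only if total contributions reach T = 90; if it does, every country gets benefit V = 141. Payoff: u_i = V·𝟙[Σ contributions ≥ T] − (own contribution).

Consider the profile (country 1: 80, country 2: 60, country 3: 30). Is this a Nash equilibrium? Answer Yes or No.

Total = 170 ≥ 90: provided.
Country 1 (pledges 80, payoff 61): dropping to 0 → total 90, payoff 141. Profitable deviation.

No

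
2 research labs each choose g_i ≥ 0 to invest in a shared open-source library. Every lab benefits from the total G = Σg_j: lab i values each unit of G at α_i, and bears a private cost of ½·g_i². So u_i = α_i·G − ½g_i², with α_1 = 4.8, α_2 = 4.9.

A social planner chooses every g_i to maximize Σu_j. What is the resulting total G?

Planner FOC: ∂(Σu_j)/∂g_i = (Σα_j) − g_i = 0, so g_i^SO = Σα_j = 9.7 for every i; G^SO = 19.4.

19.4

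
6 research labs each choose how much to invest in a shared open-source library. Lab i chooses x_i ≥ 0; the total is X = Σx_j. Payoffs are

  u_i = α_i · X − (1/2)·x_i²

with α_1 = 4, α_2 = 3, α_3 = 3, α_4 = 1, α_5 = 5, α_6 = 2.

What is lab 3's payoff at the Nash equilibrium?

49.5

Lab i's FOC: ∂u_i/∂x_i = α_i − x_i = 0, so x_i* = α_i.
NE contributions = (4, 3, 3, 1, 5, 2); X = 18.
u_3 = α_3·X − ½·(x_3)² = 3·18 − ½·3² = 49.5.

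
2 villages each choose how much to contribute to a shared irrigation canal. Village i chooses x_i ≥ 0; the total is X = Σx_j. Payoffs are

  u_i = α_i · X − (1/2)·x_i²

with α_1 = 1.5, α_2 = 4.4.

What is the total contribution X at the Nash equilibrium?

Village i's FOC: ∂u_i/∂x_i = α_i − x_i = 0, so x_i* = α_i.
NE contributions = (1.5, 4.4); X = 5.9.

5.9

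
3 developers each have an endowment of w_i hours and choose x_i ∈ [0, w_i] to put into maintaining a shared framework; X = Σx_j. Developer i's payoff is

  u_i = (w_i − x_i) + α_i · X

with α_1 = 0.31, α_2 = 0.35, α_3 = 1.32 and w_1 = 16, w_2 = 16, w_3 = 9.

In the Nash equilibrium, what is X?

9

∂u_i/∂x_i = α_i − 1, so developer i contributes w_i if α_i > 1, else 0.
α_i > 1 for i ∈ {3}; NE contributions (0, 0, 9), X = 9.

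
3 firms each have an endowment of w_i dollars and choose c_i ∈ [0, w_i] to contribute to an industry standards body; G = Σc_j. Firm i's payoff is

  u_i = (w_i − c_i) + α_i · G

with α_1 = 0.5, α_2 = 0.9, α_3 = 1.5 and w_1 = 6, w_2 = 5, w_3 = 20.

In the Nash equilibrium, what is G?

∂u_i/∂c_i = α_i − 1, so firm i contributes w_i if α_i > 1, else 0.
α_i > 1 for i ∈ {3}; NE contributions (0, 0, 20), G = 20.

20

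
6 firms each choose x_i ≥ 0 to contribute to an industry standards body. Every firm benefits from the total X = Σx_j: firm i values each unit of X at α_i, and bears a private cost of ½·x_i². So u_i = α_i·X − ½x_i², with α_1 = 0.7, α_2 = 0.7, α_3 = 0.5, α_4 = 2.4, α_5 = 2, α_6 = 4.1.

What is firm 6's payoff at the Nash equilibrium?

34.235

Firm i's FOC: ∂u_i/∂x_i = α_i − x_i = 0, so x_i* = α_i.
NE contributions = (0.7, 0.7, 0.5, 2.4, 2, 4.1); X = 10.4.
u_6 = α_6·X − ½·(x_6)² = 4.1·10.4 − ½·4.1² = 34.235.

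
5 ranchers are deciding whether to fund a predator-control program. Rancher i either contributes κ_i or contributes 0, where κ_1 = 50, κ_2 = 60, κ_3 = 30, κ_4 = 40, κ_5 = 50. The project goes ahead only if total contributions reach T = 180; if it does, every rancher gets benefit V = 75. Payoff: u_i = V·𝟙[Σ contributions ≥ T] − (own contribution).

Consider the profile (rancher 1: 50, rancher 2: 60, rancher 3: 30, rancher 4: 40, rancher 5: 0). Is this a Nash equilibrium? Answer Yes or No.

Yes

Total = 180 ≥ 180: provided.
Rancher 1 (pledges 50, payoff 25): dropping to 0 → total 130, payoff 0. No gain.
Rancher 2 (pledges 60, payoff 15): dropping to 0 → total 120, payoff 0. No gain.
Rancher 3 (pledges 30, payoff 45): dropping to 0 → total 150, payoff 0. No gain.
Rancher 4 (pledges 40, payoff 35): dropping to 0 → total 140, payoff 0. No gain.
Rancher 5 (pledges 0, payoff 75): pledging 50 → total 230, payoff 25. No gain.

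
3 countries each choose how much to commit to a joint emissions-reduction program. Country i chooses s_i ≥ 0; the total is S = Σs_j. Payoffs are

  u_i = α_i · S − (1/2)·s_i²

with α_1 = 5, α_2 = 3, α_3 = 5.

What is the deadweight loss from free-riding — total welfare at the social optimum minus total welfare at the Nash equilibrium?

114

Country i's FOC: ∂u_i/∂s_i = α_i − s_i = 0, so s_i* = α_i.
NE contributions = (5, 3, 5); S = 13.
W^NE = (Σα)·S − ½Σα_i² = 13² − ½·59 = 139.5.
Planner sets s_i = Σα_j = 13 for every i, so S^SO = 3·13 = 39.
W^SO = (Σα)·S^SO − ½·3·(Σα)² = (3/2)·13² = 253.5.
Deadweight loss = W^SO − W^NE = 114.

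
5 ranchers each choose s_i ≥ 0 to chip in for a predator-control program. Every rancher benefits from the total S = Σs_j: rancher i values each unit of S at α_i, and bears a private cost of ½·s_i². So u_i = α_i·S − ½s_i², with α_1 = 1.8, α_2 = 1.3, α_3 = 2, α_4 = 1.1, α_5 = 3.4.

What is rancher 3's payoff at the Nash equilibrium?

Rancher i's FOC: ∂u_i/∂s_i = α_i − s_i = 0, so s_i* = α_i.
NE contributions = (1.8, 1.3, 2, 1.1, 3.4); S = 9.6.
u_3 = α_3·S − ½·(s_3)² = 2·9.6 − ½·2² = 17.2.

17.2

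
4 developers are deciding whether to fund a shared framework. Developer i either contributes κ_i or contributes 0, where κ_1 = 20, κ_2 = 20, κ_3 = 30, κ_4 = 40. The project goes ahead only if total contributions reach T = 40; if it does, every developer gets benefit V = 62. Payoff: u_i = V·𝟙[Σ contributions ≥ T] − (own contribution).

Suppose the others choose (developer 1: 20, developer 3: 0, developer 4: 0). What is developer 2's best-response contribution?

20

Others' total = 20. Contributing 20 brings total to 40 ≥ 40: gain V − κ_2 = 42.
Best response: 20.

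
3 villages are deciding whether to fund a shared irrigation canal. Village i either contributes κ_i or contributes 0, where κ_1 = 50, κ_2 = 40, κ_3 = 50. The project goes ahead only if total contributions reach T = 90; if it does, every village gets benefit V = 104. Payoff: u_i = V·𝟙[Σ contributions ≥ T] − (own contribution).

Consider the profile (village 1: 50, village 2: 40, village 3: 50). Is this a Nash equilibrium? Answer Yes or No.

No

Total = 140 ≥ 90: provided.
Village 1 (pledges 50, payoff 54): dropping to 0 → total 90, payoff 104. Profitable deviation.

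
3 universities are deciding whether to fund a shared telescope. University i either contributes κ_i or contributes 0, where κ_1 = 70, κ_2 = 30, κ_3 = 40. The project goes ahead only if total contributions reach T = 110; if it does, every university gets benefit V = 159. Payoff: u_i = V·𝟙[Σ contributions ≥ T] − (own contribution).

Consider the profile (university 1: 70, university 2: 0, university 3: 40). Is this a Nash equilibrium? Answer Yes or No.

Yes

Total = 110 ≥ 110: provided.
University 1 (pledges 70, payoff 89): dropping to 0 → total 40, payoff 0. No gain.
University 2 (pledges 0, payoff 159): pledging 30 → total 140, payoff 129. No gain.
University 3 (pledges 40, payoff 119): dropping to 0 → total 70, payoff 0. No gain.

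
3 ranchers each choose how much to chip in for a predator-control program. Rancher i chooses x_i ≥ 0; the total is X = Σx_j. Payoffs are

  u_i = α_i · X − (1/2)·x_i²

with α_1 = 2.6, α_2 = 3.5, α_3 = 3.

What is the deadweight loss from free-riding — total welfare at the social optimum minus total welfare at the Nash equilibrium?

Rancher i's FOC: ∂u_i/∂x_i = α_i − x_i = 0, so x_i* = α_i.
NE contributions = (2.6, 3.5, 3); X = 9.1.
W^NE = (Σα)·X − ½Σα_i² = 9.1² − ½·28.01 = 68.805.
Planner sets x_i = Σα_j = 9.1 for every i, so X^SO = 3·9.1 = 27.3.
W^SO = (Σα)·X^SO − ½·3·(Σα)² = (3/2)·9.1² = 124.215.
Deadweight loss = W^SO − W^NE = 55.41.

55.41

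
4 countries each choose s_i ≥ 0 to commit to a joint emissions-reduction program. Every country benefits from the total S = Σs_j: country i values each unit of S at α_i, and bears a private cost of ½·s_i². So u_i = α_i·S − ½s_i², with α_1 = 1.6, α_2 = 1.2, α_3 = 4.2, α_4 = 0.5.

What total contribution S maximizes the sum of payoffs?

30

Planner FOC: ∂(Σu_j)/∂s_i = (Σα_j) − s_i = 0, so s_i^SO = Σα_j = 7.5 for every i; S^SO = 30.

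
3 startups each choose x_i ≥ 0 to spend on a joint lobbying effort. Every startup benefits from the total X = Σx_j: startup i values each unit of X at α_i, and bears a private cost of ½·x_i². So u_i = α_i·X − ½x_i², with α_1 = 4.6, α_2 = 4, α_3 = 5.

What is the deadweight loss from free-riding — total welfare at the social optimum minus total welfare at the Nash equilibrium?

Startup i's FOC: ∂u_i/∂x_i = α_i − x_i = 0, so x_i* = α_i.
NE contributions = (4.6, 4, 5); X = 13.6.
W^NE = (Σα)·X − ½Σα_i² = 13.6² − ½·62.16 = 153.88.
Planner sets x_i = Σα_j = 13.6 for every i, so X^SO = 3·13.6 = 40.8.
W^SO = (Σα)·X^SO − ½·3·(Σα)² = (3/2)·13.6² = 277.44.
Deadweight loss = W^SO − W^NE = 123.56.

123.56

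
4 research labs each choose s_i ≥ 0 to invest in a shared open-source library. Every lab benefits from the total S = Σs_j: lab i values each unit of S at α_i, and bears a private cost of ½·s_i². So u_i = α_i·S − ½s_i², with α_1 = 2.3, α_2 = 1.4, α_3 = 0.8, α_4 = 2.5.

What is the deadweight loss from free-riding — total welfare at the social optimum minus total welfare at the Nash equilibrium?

56.07

Lab i's FOC: ∂u_i/∂s_i = α_i − s_i = 0, so s_i* = α_i.
NE contributions = (2.3, 1.4, 0.8, 2.5); S = 7.
W^NE = (Σα)·S − ½Σα_i² = 7² − ½·14.14 = 41.93.
Planner sets s_i = Σα_j = 7 for every i, so S^SO = 4·7 = 28.
W^SO = (Σα)·S^SO − ½·4·(Σα)² = (4/2)·7² = 98.
Deadweight loss = W^SO − W^NE = 56.07.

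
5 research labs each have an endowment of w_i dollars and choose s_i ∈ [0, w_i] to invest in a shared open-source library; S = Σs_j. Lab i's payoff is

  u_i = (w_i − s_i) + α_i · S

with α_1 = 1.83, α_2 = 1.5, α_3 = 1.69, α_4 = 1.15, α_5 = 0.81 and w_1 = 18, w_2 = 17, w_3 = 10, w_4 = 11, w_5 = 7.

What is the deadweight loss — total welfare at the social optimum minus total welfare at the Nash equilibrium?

∂u_i/∂s_i = α_i − 1, so lab i contributes w_i if α_i > 1, else 0.
α_i > 1 for i ∈ {1, 2, 3, 4}; NE contributions (18, 17, 10, 11, 0), S = 56.
W^NE = Σw_i − S^NE + (Σα_i)·S^NE = 63 + 5.98·56 = 397.88.
Planner: ∂(Σu_j)/∂s_i = Σα_j − 1 = 5.98 > 0, so everyone contributes w_i; S^SO = 63, W^SO = 63 + 5.98·63 = 439.74.
Deadweight loss = 41.86.

41.86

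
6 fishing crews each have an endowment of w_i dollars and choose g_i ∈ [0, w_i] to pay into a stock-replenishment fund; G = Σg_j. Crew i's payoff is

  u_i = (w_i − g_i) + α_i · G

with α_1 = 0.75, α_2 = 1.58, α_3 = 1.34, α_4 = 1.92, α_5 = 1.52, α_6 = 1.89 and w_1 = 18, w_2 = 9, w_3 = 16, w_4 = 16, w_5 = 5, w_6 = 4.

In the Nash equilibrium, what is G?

50

∂u_i/∂g_i = α_i − 1, so crew i contributes w_i if α_i > 1, else 0.
α_i > 1 for i ∈ {2, 3, 4, 5, 6}; NE contributions (0, 9, 16, 16, 5, 4), G = 50.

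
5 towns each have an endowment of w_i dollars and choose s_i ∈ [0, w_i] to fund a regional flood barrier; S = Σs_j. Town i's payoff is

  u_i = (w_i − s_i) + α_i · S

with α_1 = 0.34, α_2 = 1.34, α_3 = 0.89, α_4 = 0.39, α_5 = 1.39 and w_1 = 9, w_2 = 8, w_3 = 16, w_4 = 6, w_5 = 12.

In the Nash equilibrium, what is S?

∂u_i/∂s_i = α_i − 1, so town i contributes w_i if α_i > 1, else 0.
α_i > 1 for i ∈ {2, 5}; NE contributions (0, 8, 0, 0, 12), S = 20.

20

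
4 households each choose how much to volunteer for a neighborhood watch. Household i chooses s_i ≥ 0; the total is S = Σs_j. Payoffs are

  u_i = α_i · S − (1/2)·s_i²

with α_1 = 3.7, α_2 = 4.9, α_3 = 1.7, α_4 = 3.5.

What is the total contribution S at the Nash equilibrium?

Household i's FOC: ∂u_i/∂s_i = α_i − s_i = 0, so s_i* = α_i.
NE contributions = (3.7, 4.9, 1.7, 3.5); S = 13.8.

13.8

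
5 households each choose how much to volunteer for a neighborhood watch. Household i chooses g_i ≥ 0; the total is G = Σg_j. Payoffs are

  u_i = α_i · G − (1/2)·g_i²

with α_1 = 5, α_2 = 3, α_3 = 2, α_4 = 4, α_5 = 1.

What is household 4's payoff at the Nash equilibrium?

Household i's FOC: ∂u_i/∂g_i = α_i − g_i = 0, so g_i* = α_i.
NE contributions = (5, 3, 2, 4, 1); G = 15.
u_4 = α_4·G − ½·(g_4)² = 4·15 − ½·4² = 52.

52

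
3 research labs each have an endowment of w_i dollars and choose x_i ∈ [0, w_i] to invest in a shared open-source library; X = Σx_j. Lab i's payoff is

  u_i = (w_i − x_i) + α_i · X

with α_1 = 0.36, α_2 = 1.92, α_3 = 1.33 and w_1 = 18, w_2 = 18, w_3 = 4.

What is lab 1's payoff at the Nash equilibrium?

∂u_i/∂x_i = α_i − 1, so lab i contributes w_i if α_i > 1, else 0.
α_i > 1 for i ∈ {2, 3}; NE contributions (0, 18, 4), X = 22.
u_1 = (18 − 0) + 0.36·22 = 25.92.

25.92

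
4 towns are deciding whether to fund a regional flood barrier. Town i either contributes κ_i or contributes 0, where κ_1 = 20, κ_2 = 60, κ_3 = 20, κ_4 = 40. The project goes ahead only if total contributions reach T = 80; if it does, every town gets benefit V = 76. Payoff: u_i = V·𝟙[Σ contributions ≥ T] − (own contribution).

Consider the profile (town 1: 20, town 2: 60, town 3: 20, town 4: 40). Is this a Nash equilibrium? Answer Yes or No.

No

Total = 140 ≥ 80: provided.
Town 1 (pledges 20, payoff 56): dropping to 0 → total 120, payoff 76. Profitable deviation.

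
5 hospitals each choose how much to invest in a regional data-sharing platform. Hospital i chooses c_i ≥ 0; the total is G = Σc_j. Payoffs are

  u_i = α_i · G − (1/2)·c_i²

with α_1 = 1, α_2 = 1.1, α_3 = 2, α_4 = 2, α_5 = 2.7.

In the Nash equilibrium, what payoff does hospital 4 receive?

15.6

Hospital i's FOC: ∂u_i/∂c_i = α_i − c_i = 0, so c_i* = α_i.
NE contributions = (1, 1.1, 2, 2, 2.7); G = 8.8.
u_4 = α_4·G − ½·(c_4)² = 2·8.8 − ½·2² = 15.6.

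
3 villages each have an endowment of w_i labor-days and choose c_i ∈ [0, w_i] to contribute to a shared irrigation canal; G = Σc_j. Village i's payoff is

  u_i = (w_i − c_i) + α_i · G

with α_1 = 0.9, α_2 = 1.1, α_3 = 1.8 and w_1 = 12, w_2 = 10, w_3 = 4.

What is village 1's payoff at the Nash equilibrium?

∂u_i/∂c_i = α_i − 1, so village i contributes w_i if α_i > 1, else 0.
α_i > 1 for i ∈ {2, 3}; NE contributions (0, 10, 4), G = 14.
u_1 = (12 − 0) + 0.9·14 = 24.6.

24.6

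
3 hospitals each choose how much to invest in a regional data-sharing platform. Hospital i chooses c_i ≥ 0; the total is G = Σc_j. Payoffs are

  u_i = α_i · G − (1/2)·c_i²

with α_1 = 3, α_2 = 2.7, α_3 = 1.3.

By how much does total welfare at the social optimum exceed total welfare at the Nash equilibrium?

Hospital i's FOC: ∂u_i/∂c_i = α_i − c_i = 0, so c_i* = α_i.
NE contributions = (3, 2.7, 1.3); G = 7.
W^NE = (Σα)·G − ½Σα_i² = 7² − ½·17.98 = 40.01.
Planner sets c_i = Σα_j = 7 for every i, so G^SO = 3·7 = 21.
W^SO = (Σα)·G^SO − ½·3·(Σα)² = (3/2)·7² = 73.5.
Deadweight loss = W^SO − W^NE = 33.49.

33.49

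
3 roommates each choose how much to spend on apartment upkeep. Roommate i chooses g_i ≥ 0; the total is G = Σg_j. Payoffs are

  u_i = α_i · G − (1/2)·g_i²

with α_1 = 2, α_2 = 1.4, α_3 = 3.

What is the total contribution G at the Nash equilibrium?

Roommate i's FOC: ∂u_i/∂g_i = α_i − g_i = 0, so g_i* = α_i.
NE contributions = (2, 1.4, 3); G = 6.4.

6.4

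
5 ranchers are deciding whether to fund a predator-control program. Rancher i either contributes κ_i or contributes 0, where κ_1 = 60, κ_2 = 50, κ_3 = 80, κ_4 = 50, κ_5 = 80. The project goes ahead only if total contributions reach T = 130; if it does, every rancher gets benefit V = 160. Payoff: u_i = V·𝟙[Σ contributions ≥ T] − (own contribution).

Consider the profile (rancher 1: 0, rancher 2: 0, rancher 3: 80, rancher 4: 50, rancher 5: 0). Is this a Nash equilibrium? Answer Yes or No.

Yes

Total = 130 ≥ 130: provided.
Rancher 1 (pledges 0, payoff 160): pledging 60 → total 190, payoff 100. No gain.
Rancher 2 (pledges 0, payoff 160): pledging 50 → total 180, payoff 110. No gain.
Rancher 3 (pledges 80, payoff 80): dropping to 0 → total 50, payoff 0. No gain.
Rancher 4 (pledges 50, payoff 110): dropping to 0 → total 80, payoff 0. No gain.
Rancher 5 (pledges 0, payoff 160): pledging 80 → total 210, payoff 80. No gain.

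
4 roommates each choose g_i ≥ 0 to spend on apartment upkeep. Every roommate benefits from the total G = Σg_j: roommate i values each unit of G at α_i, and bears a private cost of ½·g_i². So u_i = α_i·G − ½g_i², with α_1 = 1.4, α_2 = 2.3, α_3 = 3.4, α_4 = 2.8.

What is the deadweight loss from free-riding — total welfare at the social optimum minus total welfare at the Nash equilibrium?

Roommate i's FOC: ∂u_i/∂g_i = α_i − g_i = 0, so g_i* = α_i.
NE contributions = (1.4, 2.3, 3.4, 2.8); G = 9.9.
W^NE = (Σα)·G − ½Σα_i² = 9.9² − ½·26.65 = 84.685.
Planner sets g_i = Σα_j = 9.9 for every i, so G^SO = 4·9.9 = 39.6.
W^SO = (Σα)·G^SO − ½·4·(Σα)² = (4/2)·9.9² = 196.02.
Deadweight loss = W^SO − W^NE = 111.335.

111.335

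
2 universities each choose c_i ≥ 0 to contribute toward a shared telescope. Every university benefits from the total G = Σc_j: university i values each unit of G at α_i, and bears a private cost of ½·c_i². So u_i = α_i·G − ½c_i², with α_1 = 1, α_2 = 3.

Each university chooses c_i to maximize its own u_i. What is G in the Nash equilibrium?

University i's FOC: ∂u_i/∂c_i = α_i − c_i = 0, so c_i* = α_i.
NE contributions = (1, 3); G = 4.

4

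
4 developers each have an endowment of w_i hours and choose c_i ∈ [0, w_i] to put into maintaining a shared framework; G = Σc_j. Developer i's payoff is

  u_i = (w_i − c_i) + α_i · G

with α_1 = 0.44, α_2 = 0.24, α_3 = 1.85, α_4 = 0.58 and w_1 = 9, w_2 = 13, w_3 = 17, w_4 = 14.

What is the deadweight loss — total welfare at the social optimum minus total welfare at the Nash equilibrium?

75.96

∂u_i/∂c_i = α_i − 1, so developer i contributes w_i if α_i > 1, else 0.
α_i > 1 for i ∈ {3}; NE contributions (0, 0, 17, 0), G = 17.
W^NE = Σw_i − G^NE + (Σα_i)·G^NE = 53 + 2.11·17 = 88.87.
Planner: ∂(Σu_j)/∂c_i = Σα_j − 1 = 2.11 > 0, so everyone contributes w_i; G^SO = 53, W^SO = 53 + 2.11·53 = 164.83.
Deadweight loss = 75.96.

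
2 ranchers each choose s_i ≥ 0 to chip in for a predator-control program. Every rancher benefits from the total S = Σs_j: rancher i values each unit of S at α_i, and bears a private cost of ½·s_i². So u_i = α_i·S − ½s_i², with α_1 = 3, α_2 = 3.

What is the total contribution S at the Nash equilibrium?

6

Rancher i's FOC: ∂u_i/∂s_i = α_i − s_i = 0, so s_i* = α_i.
NE contributions = (3, 3); S = 6.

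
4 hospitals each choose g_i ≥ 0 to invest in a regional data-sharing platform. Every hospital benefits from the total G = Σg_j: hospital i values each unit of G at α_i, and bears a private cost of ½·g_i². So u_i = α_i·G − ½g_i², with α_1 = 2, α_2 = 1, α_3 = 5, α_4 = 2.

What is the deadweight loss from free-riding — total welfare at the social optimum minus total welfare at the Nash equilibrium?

Hospital i's FOC: ∂u_i/∂g_i = α_i − g_i = 0, so g_i* = α_i.
NE contributions = (2, 1, 5, 2); G = 10.
W^NE = (Σα)·G − ½Σα_i² = 10² − ½·34 = 83.
Planner sets g_i = Σα_j = 10 for every i, so G^SO = 4·10 = 40.
W^SO = (Σα)·G^SO − ½·4·(Σα)² = (4/2)·10² = 200.
Deadweight loss = W^SO − W^NE = 117.

117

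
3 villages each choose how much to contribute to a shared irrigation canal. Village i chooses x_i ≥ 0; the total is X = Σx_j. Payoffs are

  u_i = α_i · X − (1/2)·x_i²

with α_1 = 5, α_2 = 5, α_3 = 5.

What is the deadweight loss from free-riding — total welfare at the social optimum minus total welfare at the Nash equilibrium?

150

Village i's FOC: ∂u_i/∂x_i = α_i − x_i = 0, so x_i* = α_i.
NE contributions = (5, 5, 5); X = 15.
W^NE = (Σα)·X − ½Σα_i² = 15² − ½·75 = 187.5.
Planner sets x_i = Σα_j = 15 for every i, so X^SO = 3·15 = 45.
W^SO = (Σα)·X^SO − ½·3·(Σα)² = (3/2)·15² = 337.5.
Deadweight loss = W^SO − W^NE = 150.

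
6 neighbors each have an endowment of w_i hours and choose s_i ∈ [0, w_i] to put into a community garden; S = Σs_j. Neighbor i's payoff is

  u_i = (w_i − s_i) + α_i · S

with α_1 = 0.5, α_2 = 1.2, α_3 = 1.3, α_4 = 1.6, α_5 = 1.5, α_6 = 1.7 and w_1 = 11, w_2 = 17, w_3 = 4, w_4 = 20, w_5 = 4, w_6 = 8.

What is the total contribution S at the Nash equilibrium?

∂u_i/∂s_i = α_i − 1, so neighbor i contributes w_i if α_i > 1, else 0.
α_i > 1 for i ∈ {2, 3, 4, 5, 6}; NE contributions (0, 17, 4, 20, 4, 8), S = 53.

53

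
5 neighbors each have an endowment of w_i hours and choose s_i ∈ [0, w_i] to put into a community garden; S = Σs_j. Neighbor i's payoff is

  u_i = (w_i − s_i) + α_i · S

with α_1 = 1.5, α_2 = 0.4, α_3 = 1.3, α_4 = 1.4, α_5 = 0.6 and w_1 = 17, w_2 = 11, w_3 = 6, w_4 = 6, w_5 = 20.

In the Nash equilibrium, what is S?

∂u_i/∂s_i = α_i − 1, so neighbor i contributes w_i if α_i > 1, else 0.
α_i > 1 for i ∈ {1, 3, 4}; NE contributions (17, 0, 6, 6, 0), S = 29.

29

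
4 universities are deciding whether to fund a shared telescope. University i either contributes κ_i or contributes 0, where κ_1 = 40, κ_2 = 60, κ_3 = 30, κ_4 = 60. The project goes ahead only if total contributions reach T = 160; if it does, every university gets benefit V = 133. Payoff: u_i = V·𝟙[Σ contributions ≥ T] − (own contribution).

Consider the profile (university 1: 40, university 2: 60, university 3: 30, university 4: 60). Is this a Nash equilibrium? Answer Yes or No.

No

Total = 190 ≥ 160: provided.
University 1 (pledges 40, payoff 93): dropping to 0 → total 150, payoff 0. No gain.
University 2 (pledges 60, payoff 73): dropping to 0 → total 130, payoff 0. No gain.
University 3 (pledges 30, payoff 103): dropping to 0 → total 160, payoff 133. Profitable deviation.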